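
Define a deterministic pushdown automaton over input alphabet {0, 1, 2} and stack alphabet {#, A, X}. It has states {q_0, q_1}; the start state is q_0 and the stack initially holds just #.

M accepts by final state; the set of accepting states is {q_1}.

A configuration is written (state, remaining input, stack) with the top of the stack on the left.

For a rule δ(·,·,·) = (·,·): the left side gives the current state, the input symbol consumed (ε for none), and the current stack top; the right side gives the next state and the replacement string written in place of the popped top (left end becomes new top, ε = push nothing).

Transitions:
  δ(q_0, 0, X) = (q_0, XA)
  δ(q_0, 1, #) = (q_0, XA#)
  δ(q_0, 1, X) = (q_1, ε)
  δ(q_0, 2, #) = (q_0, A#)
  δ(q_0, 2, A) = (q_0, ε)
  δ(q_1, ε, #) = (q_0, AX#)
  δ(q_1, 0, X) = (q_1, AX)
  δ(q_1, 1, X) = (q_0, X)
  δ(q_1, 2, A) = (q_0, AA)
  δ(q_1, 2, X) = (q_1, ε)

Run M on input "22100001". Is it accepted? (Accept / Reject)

(q_0, 22100001, #) ⊢ (q_0, 2100001, A#) ⊢ (q_0, 100001, #) ⊢ (q_0, 00001, XA#) ⊢ (q_0, 0001, XAA#) ⊢ (q_0, 001, XAAA#) ⊢ (q_0, 01, XAAAA#) ⊢ (q_0, 1, XAAAAA#) ⊢ (q_1, ε, AAAAA#)
All input consumed; state q_1 ∈ F.

Accept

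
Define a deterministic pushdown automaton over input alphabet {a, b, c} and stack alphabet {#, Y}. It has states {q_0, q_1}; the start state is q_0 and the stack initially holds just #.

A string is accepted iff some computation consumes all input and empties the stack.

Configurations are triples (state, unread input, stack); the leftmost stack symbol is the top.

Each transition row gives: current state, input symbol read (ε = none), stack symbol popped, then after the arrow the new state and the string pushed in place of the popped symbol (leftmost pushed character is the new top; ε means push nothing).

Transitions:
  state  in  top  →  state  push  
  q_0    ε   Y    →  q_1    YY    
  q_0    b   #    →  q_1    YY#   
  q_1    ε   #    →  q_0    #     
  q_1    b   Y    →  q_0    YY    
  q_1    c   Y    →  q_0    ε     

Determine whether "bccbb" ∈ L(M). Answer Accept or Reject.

Reject

(q_0, bccbb, #) ⊢ (q_1, ccbb, YY#) ⊢ (q_0, cbb, Y#) ⊢ (q_1, cbb, YY#) ⊢ (q_0, bb, Y#) ⊢ (q_1, bb, YY#) ⊢ (q_0, b, YYY#) ⊢ (q_1, b, YYYY#) ⊢ (q_0, ε, YYYYY#) ⊢ (q_1, ε, YYYYYY#)
All input consumed; stack is YYYYYY#, not empty, and no further ε-move applies.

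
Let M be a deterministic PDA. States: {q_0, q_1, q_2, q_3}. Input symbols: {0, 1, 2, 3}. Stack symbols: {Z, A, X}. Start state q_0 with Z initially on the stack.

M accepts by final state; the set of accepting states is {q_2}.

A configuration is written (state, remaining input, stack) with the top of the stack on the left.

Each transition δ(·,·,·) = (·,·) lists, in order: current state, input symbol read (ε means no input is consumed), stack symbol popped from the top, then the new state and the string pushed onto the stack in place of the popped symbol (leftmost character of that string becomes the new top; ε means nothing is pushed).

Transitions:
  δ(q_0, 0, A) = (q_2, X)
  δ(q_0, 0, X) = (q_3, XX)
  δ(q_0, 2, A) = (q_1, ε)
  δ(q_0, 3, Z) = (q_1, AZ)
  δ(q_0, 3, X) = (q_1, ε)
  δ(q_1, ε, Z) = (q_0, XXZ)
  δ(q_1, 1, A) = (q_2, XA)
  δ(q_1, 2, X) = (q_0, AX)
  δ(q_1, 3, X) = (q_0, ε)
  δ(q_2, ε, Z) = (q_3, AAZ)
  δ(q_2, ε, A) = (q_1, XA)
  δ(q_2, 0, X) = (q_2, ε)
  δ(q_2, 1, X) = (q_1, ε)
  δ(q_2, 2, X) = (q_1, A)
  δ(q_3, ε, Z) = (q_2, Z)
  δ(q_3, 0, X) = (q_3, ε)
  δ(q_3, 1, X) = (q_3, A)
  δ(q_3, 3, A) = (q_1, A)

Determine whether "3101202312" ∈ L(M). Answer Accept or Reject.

Reject

(q_0, 3101202312, Z)
  read 3, top Z: go to q_1, push AZ → (q_1, 101202312, AZ)
  read 1, top A: go to q_2, push XA → (q_2, 01202312, XAZ)
  read 0, top X: go to q_2, push ε → (q_2, 1202312, AZ)
  ε-move, top A: go to q_1, push XA → (q_1, 1202312, XAZ)
No transition applies at (q_1, 1202312, XAZ); input not fully consumed.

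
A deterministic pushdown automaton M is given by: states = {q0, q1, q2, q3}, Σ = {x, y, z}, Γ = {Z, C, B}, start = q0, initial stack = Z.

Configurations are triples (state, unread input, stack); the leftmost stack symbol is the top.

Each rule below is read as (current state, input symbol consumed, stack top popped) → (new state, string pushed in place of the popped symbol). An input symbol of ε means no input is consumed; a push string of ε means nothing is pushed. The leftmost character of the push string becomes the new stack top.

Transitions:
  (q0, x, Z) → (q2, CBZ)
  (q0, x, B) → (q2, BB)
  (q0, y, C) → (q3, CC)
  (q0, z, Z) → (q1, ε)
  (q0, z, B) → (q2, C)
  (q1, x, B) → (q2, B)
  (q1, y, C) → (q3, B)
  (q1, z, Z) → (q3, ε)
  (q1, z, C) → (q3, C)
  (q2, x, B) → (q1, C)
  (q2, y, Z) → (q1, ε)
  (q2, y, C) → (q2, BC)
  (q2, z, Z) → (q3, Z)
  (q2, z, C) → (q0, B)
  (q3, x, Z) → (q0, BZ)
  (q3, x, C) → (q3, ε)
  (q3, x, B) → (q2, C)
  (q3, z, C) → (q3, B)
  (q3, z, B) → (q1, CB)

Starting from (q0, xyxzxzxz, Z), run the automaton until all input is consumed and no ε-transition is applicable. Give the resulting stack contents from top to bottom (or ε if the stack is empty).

(q0, xyxzxzxz, Z) ⊢ (q2, yxzxzxz, CBZ) ⊢ (q2, xzxzxz, BCBZ) ⊢ (q1, zxzxz, CCBZ) ⊢ (q3, xzxz, CCBZ) ⊢ (q3, zxz, CBZ) ⊢ (q3, xz, BBZ) ⊢ (q2, z, CBZ) ⊢ (q0, ε, BBZ)
All input consumed in state q0 with stack BBZ.

BBZ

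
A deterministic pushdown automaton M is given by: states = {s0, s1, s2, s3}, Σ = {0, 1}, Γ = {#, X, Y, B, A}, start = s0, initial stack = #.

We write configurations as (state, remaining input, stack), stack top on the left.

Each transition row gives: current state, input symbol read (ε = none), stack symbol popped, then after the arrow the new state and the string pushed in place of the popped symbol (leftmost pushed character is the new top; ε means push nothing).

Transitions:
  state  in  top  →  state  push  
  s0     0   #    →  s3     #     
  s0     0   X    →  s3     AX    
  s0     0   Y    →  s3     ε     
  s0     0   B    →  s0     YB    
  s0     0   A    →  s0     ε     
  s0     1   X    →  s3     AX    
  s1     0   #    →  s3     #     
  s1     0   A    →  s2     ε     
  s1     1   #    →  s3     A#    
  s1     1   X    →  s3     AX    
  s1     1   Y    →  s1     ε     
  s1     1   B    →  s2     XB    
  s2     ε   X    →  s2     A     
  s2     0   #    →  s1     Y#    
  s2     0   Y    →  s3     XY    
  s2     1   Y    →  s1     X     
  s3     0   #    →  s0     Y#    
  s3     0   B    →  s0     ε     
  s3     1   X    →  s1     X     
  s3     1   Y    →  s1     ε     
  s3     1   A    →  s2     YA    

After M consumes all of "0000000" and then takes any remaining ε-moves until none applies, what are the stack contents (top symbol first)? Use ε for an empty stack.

#

(s0, 0000000, #) ⊢ (s3, 000000, #) ⊢ (s0, 00000, Y#) ⊢ (s3, 0000, #) ⊢ (s0, 000, Y#) ⊢ (s3, 00, #) ⊢ (s0, 0, Y#) ⊢ (s3, ε, #)
All input consumed in state s3 with stack #.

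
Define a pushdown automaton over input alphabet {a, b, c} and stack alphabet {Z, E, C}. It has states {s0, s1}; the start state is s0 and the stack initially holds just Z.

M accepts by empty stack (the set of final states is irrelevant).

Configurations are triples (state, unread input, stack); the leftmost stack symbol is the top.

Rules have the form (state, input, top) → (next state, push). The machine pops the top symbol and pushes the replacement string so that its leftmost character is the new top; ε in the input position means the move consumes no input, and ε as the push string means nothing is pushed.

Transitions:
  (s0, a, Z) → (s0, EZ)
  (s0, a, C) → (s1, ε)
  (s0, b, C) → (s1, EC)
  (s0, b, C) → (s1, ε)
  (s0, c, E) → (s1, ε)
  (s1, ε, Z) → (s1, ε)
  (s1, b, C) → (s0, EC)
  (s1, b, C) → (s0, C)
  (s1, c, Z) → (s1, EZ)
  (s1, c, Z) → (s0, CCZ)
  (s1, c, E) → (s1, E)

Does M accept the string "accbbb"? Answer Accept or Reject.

One accepting computation: (s0, accbbb, Z) ⊢ (s0, ccbbb, EZ) ⊢ (s1, cbbb, Z) ⊢ (s0, bbb, CCZ) ⊢ (s1, bb, CZ) ⊢ (s0, b, CZ) ⊢ (s1, ε, Z) ⊢ (s1, ε, ε)
All input consumed and the stack is empty.

Accept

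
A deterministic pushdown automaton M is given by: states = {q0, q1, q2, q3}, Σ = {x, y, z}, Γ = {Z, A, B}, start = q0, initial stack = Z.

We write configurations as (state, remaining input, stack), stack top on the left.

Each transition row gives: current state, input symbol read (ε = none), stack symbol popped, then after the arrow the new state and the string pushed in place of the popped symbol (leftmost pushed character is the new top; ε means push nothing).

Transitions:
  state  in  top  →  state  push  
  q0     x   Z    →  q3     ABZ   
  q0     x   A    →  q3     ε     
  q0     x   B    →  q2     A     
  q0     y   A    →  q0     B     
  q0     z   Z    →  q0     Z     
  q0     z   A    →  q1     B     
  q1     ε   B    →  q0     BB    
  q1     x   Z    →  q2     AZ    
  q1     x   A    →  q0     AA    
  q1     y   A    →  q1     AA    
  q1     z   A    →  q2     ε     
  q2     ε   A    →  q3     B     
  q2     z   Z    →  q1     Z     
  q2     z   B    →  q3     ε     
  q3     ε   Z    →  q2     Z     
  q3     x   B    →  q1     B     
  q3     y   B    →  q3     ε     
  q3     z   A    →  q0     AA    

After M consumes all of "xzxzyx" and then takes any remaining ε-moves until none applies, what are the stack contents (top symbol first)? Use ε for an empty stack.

BABZ

(q0, xzxzyx, Z)
  read x, top Z: go to q3, push ABZ → (q3, zxzyx, ABZ)
  read z, top A: go to q0, push AA → (q0, xzyx, AABZ)
  read x, top A: go to q3, push ε → (q3, zyx, ABZ)
  read z, top A: go to q0, push AA → (q0, yx, AABZ)
  read y, top A: go to q0, push B → (q0, x, BABZ)
  read x, top B: go to q2, push A → (q2, ε, AABZ)
  ε-move, top A: go to q3, push B → (q3, ε, BABZ)
All input consumed in state q3 with stack BABZ.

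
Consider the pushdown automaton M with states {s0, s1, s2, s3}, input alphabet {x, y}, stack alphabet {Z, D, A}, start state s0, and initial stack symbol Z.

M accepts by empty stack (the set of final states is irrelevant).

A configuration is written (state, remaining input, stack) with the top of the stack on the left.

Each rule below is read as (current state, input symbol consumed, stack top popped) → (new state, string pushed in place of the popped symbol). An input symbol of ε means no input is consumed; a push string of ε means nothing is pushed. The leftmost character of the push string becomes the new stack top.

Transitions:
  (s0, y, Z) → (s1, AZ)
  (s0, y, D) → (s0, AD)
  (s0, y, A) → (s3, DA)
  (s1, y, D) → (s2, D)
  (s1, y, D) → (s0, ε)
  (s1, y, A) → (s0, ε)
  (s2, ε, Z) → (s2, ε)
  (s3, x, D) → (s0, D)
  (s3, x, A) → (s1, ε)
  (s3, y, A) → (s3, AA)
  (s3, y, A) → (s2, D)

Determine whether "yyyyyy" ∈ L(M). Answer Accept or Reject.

No computation consumes all input and empties the stack.

Reject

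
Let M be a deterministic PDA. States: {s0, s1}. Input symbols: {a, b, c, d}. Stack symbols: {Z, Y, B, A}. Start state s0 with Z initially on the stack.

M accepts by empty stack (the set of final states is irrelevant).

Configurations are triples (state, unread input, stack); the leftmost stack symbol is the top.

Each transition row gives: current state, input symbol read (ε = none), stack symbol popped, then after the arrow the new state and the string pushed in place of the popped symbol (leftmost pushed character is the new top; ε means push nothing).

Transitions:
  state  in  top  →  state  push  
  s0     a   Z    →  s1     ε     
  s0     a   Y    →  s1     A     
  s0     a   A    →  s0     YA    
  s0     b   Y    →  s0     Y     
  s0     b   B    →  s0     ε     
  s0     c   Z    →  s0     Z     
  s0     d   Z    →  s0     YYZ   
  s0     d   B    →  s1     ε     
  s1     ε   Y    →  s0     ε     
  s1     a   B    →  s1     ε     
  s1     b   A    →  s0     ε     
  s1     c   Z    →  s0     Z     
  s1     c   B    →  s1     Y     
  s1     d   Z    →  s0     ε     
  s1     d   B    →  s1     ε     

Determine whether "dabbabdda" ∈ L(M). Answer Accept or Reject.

Reject

(s0, dabbabdda, Z)
  read d, top Z: go to s0, push YYZ → (s0, abbabdda, YYZ)
  read a, top Y: go to s1, push A → (s1, bbabdda, AYZ)
  read b, top A: go to s0, push ε → (s0, babdda, YZ)
  read b, top Y: go to s0, push Y → (s0, abdda, YZ)
  read a, top Y: go to s1, push A → (s1, bdda, AZ)
  read b, top A: go to s0, push ε → (s0, dda, Z)
  read d, top Z: go to s0, push YYZ → (s0, da, YYZ)
No transition applies at (s0, da, YYZ); input not fully consumed.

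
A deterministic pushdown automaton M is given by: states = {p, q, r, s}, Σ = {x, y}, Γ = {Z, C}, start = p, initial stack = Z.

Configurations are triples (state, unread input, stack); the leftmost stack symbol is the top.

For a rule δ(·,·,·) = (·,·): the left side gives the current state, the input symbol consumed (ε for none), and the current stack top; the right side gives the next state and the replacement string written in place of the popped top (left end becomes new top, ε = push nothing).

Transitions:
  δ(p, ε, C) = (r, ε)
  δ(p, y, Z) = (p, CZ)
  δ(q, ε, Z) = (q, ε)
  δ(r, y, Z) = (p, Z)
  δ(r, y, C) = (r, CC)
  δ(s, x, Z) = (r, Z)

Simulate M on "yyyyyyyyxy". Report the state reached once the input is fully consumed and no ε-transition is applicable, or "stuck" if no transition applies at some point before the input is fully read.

(p, yyyyyyyyxy, Z) ⊢ (p, yyyyyyyxy, CZ) ⊢ (r, yyyyyyyxy, Z) ⊢ (p, yyyyyyxy, Z) ⊢ (p, yyyyyxy, CZ) ⊢ (r, yyyyyxy, Z) ⊢ (p, yyyyxy, Z) ⊢ (p, yyyxy, CZ) ⊢ (r, yyyxy, Z) ⊢ (p, yyxy, Z) ⊢ (p, yxy, CZ) ⊢ (r, yxy, Z) ⊢ (p, xy, Z)
No transition for (p, x, top Z); M blocks with input xy remaining.

stuck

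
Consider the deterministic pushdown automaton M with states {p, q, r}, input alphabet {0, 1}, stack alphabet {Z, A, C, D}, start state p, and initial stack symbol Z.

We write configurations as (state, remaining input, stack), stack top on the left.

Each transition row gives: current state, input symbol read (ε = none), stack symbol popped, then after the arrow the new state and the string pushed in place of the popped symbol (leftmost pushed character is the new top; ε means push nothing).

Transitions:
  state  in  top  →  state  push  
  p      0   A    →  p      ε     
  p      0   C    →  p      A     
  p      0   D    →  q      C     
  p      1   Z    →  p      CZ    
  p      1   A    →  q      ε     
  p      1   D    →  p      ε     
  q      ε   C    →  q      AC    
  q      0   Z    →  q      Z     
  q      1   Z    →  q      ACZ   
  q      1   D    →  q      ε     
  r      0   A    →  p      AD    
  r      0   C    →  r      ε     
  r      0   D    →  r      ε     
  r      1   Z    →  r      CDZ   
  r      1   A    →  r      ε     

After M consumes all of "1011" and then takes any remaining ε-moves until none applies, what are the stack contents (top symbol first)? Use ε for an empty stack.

ACZ

(p, 1011, Z)
  read 1, top Z: go to p, push CZ → (p, 011, CZ)
  read 0, top C: go to p, push A → (p, 11, AZ)
  read 1, top A: go to q, push ε → (q, 1, Z)
  read 1, top Z: go to q, push ACZ → (q, ε, ACZ)
All input consumed in state q with stack ACZ.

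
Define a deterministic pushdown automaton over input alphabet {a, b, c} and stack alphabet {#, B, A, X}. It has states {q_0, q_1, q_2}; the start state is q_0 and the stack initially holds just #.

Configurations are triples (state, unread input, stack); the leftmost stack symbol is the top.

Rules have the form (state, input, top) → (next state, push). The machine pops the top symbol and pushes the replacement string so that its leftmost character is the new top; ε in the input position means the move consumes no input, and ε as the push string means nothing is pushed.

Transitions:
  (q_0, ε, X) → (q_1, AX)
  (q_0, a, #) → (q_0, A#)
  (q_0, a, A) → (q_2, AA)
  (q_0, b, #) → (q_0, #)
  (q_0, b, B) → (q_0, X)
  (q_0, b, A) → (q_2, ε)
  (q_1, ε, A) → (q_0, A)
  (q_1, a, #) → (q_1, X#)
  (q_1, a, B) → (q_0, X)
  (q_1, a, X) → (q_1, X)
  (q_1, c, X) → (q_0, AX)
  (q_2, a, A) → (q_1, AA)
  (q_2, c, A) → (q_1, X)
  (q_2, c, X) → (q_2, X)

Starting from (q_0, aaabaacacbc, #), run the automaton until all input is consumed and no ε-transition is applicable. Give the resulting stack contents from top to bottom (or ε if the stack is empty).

(q_0, aaabaacacbc, #) ⊢ (q_0, aabaacacbc, A#) ⊢ (q_2, abaacacbc, AA#) ⊢ (q_1, baacacbc, AAA#) ⊢ (q_0, baacacbc, AAA#) ⊢ (q_2, aacacbc, AA#) ⊢ (q_1, acacbc, AAA#) ⊢ (q_0, acacbc, AAA#) ⊢ (q_2, cacbc, AAAA#) ⊢ (q_1, acbc, XAAA#) ⊢ (q_1, cbc, XAAA#) ⊢ (q_0, bc, AXAAA#) ⊢ (q_2, c, XAAA#) ⊢ (q_2, ε, XAAA#)
All input consumed in state q_2 with stack XAAA#.

XAAA#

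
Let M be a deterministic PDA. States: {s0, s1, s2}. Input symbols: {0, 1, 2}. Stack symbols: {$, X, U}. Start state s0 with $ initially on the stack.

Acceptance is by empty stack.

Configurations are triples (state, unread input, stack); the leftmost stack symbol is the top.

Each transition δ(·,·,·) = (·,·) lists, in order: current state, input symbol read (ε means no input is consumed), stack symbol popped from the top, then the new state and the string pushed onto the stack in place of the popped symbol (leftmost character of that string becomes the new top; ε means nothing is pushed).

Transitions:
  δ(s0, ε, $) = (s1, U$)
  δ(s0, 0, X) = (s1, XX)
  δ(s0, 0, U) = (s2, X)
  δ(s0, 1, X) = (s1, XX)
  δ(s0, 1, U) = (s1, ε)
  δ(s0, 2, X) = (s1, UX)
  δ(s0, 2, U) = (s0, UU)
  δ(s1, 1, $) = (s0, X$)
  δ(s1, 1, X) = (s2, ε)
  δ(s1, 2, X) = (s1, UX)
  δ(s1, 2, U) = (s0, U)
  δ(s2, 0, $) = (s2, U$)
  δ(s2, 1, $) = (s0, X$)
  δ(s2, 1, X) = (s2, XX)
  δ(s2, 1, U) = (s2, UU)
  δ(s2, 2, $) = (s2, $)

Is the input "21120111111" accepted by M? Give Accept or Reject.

Reject

(s0, 21120111111, $)
  ε-move, top $: go to s1, push U$ → (s1, 21120111111, U$)
  read 2, top U: go to s0, push U → (s0, 1120111111, U$)
  read 1, top U: go to s1, push ε → (s1, 120111111, $)
  read 1, top $: go to s0, push X$ → (s0, 20111111, X$)
  read 2, top X: go to s1, push UX → (s1, 0111111, UX$)
No transition applies at (s1, 0111111, UX$); input not fully consumed.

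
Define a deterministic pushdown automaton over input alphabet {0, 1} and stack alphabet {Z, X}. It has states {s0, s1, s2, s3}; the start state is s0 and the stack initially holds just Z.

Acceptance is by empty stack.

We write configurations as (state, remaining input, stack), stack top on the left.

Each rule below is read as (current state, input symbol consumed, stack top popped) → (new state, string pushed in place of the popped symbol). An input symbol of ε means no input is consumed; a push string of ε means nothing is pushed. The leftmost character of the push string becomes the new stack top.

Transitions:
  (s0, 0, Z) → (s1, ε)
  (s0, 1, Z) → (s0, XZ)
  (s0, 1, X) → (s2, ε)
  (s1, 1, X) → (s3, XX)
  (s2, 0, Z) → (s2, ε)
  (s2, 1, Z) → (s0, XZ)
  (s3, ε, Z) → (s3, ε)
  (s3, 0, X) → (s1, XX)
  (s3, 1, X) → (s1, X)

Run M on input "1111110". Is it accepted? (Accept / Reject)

(s0, 1111110, Z) ⊢ (s0, 111110, XZ) ⊢ (s2, 11110, Z) ⊢ (s0, 1110, XZ) ⊢ (s2, 110, Z) ⊢ (s0, 10, XZ) ⊢ (s2, 0, Z) ⊢ (s2, ε, ε)
All input consumed and the stack is empty.

Accept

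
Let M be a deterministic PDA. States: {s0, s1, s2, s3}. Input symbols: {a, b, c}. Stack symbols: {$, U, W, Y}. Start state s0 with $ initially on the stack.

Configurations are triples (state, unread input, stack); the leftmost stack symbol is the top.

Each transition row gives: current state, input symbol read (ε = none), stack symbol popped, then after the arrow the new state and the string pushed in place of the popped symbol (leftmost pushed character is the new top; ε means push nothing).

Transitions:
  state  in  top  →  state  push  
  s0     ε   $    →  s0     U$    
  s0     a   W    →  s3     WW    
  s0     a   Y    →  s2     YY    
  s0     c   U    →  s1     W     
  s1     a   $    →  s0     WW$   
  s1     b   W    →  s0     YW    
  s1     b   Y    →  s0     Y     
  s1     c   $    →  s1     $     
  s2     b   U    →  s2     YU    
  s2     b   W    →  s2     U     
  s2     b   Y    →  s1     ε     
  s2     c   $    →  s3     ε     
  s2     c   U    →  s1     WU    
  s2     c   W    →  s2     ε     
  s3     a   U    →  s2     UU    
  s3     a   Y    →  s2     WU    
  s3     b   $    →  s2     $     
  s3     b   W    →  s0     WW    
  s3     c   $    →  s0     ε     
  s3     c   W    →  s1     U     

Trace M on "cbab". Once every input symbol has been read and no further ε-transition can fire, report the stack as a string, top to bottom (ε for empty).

(s0, cbab, $)
  ε-move, top $: go to s0, push U$ → (s0, cbab, U$)
  read c, top U: go to s1, push W → (s1, bab, W$)
  read b, top W: go to s0, push YW → (s0, ab, YW$)
  read a, top Y: go to s2, push YY → (s2, b, YYW$)
  read b, top Y: go to s1, push ε → (s1, ε, YW$)
All input consumed in state s1 with stack YW$.

YW$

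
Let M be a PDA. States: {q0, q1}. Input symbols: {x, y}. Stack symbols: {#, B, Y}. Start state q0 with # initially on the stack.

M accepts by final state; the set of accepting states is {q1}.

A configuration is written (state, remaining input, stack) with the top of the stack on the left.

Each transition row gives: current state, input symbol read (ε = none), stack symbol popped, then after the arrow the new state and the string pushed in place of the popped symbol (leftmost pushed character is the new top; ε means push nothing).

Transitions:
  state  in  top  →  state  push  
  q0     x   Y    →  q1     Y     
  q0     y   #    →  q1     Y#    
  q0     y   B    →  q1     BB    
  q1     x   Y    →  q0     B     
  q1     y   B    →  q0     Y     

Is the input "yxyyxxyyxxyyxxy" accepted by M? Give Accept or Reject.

One accepting computation: (q0, yxyyxxyyxxyyxxy, #) ⊢ (q1, xyyxxyyxxyyxxy, Y#) ⊢ (q0, yyxxyyxxyyxxy, B#) ⊢ (q1, yxxyyxxyyxxy, BB#) ⊢ (q0, xxyyxxyyxxy, YB#) ⊢ (q1, xyyxxyyxxy, YB#) ⊢ (q0, yyxxyyxxy, BB#) ⊢ (q1, yxxyyxxy, BBB#) ⊢ (q0, xxyyxxy, YBB#) ⊢ (q1, xyyxxy, YBB#) ⊢ (q0, yyxxy, BBB#) ⊢ (q1, yxxy, BBBB#) ⊢ (q0, xxy, YBBB#) ⊢ (q1, xy, YBBB#) ⊢ (q0, y, BBBB#) ⊢ (q1, ε, BBBBB#)
All input consumed and state q1 ∈ F.

Accept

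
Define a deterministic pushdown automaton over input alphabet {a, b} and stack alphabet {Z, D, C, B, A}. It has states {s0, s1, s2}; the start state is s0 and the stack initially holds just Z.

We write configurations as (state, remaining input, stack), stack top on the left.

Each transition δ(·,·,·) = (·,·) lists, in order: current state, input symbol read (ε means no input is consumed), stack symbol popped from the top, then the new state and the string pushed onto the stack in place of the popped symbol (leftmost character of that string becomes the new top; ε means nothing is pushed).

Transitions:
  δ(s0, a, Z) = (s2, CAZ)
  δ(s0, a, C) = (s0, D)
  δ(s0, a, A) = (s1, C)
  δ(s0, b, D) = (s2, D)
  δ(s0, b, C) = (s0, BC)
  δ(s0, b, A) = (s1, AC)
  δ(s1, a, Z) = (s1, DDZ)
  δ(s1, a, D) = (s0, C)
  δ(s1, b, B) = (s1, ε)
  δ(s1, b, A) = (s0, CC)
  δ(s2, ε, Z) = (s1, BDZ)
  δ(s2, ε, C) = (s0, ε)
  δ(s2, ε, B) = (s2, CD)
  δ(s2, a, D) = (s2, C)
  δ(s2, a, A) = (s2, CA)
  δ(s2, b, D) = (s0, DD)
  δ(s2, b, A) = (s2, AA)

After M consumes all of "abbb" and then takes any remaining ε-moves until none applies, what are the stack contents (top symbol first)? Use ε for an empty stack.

(s0, abbb, Z) ⊢ (s2, bbb, CAZ) ⊢ (s0, bbb, AZ) ⊢ (s1, bb, ACZ) ⊢ (s0, b, CCCZ) ⊢ (s0, ε, BCCCZ)
All input consumed in state s0 with stack BCCCZ.

BCCCZ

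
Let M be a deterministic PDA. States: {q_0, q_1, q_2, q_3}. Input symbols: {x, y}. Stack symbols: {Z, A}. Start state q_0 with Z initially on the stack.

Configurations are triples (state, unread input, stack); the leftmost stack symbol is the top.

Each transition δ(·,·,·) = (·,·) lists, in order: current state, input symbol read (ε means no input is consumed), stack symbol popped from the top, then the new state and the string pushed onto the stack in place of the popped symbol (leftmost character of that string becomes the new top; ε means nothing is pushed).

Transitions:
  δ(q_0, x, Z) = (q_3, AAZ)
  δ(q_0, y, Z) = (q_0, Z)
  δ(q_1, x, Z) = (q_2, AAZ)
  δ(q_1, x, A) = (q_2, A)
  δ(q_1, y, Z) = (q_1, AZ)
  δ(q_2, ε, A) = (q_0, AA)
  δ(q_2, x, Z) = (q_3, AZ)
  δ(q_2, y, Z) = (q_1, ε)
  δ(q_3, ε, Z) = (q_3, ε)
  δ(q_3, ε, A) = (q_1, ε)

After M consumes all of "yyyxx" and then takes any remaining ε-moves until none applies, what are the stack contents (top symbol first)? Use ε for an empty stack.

(q_0, yyyxx, Z) ⊢ (q_0, yyxx, Z) ⊢ (q_0, yxx, Z) ⊢ (q_0, xx, Z) ⊢ (q_3, x, AAZ) ⊢ (q_1, x, AZ) ⊢ (q_2, ε, AZ) ⊢ (q_0, ε, AAZ)
All input consumed in state q_0 with stack AAZ.

AAZ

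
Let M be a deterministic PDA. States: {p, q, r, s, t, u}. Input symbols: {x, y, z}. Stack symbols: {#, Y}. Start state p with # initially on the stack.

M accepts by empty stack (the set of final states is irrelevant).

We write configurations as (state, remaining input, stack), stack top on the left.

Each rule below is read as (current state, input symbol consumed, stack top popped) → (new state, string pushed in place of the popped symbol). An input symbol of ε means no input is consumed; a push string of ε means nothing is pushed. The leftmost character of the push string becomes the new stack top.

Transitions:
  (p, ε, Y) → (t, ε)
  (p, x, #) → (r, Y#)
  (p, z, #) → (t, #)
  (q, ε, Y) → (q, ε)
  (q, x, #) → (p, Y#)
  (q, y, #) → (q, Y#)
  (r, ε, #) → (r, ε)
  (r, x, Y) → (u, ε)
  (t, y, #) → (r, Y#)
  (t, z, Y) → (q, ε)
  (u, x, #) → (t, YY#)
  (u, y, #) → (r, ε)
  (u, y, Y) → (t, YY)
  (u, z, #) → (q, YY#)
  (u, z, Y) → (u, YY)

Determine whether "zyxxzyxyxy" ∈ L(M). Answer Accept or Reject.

(p, zyxxzyxyxy, #)
  read z, top #: go to t, push # → (t, yxxzyxyxy, #)
  read y, top #: go to r, push Y# → (r, xxzyxyxy, Y#)
  read x, top Y: go to u, push ε → (u, xzyxyxy, #)
  read x, top #: go to t, push YY# → (t, zyxyxy, YY#)
  read z, top Y: go to q, push ε → (q, yxyxy, Y#)
  ε-move, top Y: go to q, push ε → (q, yxyxy, #)
  read y, top #: go to q, push Y# → (q, xyxy, Y#)
  ε-move, top Y: go to q, push ε → (q, xyxy, #)
  read x, top #: go to p, push Y# → (p, yxy, Y#)
  ε-move, top Y: go to t, push ε → (t, yxy, #)
  read y, top #: go to r, push Y# → (r, xy, Y#)
  read x, top Y: go to u, push ε → (u, y, #)
  read y, top #: go to r, push ε → (r, ε, ε)
All input consumed and the stack is empty.

Accept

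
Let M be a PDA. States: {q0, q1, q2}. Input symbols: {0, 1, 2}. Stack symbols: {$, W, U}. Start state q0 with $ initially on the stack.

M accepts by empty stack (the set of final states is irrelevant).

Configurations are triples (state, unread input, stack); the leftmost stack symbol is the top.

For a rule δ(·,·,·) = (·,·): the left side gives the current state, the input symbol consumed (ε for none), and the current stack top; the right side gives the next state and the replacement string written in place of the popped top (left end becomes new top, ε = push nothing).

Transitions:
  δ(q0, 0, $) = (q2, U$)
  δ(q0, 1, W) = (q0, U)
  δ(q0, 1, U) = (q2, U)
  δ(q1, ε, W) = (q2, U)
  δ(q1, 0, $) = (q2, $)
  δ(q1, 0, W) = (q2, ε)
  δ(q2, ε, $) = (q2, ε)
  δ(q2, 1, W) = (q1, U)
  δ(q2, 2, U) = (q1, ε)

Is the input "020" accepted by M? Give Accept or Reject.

Accept

One accepting computation: (q0, 020, $) ⊢ (q2, 20, U$) ⊢ (q1, 0, $) ⊢ (q2, ε, $) ⊢ (q2, ε, ε)
All input consumed and the stack is empty.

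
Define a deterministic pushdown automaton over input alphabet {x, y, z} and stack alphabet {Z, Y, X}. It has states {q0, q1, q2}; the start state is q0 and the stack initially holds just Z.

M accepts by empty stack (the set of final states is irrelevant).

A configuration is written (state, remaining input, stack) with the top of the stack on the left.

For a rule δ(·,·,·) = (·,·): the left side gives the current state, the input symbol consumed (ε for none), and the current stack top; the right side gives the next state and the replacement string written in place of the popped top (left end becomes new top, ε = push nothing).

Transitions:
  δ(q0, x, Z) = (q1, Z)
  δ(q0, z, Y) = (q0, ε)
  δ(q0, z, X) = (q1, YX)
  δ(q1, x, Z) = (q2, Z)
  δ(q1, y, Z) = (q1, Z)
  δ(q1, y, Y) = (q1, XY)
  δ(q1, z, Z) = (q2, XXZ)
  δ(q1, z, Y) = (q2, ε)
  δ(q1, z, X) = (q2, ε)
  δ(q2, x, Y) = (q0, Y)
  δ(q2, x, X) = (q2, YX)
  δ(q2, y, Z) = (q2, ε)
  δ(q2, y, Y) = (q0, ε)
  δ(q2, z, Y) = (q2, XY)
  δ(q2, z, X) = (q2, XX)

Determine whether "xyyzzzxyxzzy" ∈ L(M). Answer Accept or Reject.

Reject

(q0, xyyzzzxyxzzy, Z)
  read x, top Z: go to q1, push Z → (q1, yyzzzxyxzzy, Z)
  read y, top Z: go to q1, push Z → (q1, yzzzxyxzzy, Z)
  read y, top Z: go to q1, push Z → (q1, zzzxyxzzy, Z)
  read z, top Z: go to q2, push XXZ → (q2, zzxyxzzy, XXZ)
  read z, top X: go to q2, push XX → (q2, zxyxzzy, XXXZ)
  read z, top X: go to q2, push XX → (q2, xyxzzy, XXXXZ)
  read x, top X: go to q2, push YX → (q2, yxzzy, YXXXXZ)
  read y, top Y: go to q0, push ε → (q0, xzzy, XXXXZ)
No transition applies at (q0, xzzy, XXXXZ); input not fully consumed.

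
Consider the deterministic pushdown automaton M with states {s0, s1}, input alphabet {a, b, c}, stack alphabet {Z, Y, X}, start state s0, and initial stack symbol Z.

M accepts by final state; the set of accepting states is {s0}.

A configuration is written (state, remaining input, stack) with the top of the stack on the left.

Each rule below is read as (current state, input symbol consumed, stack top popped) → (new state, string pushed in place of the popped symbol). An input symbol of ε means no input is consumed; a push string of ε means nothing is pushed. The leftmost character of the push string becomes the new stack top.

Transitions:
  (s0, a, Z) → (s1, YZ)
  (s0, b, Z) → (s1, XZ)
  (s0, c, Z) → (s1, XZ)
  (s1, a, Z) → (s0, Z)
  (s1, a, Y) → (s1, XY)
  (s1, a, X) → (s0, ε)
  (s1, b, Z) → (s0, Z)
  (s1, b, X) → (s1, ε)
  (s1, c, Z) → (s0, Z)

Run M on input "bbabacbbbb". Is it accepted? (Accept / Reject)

Reject

(s0, bbabacbbbb, Z)
  read b, top Z: go to s1, push XZ → (s1, babacbbbb, XZ)
  read b, top X: go to s1, push ε → (s1, abacbbbb, Z)
  read a, top Z: go to s0, push Z → (s0, bacbbbb, Z)
  read b, top Z: go to s1, push XZ → (s1, acbbbb, XZ)
  read a, top X: go to s0, push ε → (s0, cbbbb, Z)
  read c, top Z: go to s1, push XZ → (s1, bbbb, XZ)
  read b, top X: go to s1, push ε → (s1, bbb, Z)
  read b, top Z: go to s0, push Z → (s0, bb, Z)
  read b, top Z: go to s1, push XZ → (s1, b, XZ)
  read b, top X: go to s1, push ε → (s1, ε, Z)
All input consumed; state s1 ∉ F and no further ε-move applies.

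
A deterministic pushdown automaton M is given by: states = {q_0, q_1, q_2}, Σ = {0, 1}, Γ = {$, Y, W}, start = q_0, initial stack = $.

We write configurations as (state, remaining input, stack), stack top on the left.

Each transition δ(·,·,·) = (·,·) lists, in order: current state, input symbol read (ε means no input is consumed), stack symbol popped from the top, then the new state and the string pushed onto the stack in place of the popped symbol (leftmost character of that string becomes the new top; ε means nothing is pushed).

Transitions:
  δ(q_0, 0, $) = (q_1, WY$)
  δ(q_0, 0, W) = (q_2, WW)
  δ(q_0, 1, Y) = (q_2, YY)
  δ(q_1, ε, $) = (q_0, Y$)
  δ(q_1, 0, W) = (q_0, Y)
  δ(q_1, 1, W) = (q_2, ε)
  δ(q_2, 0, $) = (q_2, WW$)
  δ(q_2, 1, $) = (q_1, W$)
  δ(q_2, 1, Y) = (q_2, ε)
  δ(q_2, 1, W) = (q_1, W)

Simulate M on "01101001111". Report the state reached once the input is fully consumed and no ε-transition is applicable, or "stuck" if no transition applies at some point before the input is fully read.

(q_0, 01101001111, $)
  read 0, top $: go to q_1, push WY$ → (q_1, 1101001111, WY$)
  read 1, top W: go to q_2, push ε → (q_2, 101001111, Y$)
  read 1, top Y: go to q_2, push ε → (q_2, 01001111, $)
  read 0, top $: go to q_2, push WW$ → (q_2, 1001111, WW$)
  read 1, top W: go to q_1, push W → (q_1, 001111, WW$)
  read 0, top W: go to q_0, push Y → (q_0, 01111, YW$)
No transition for (q_0, 0, top Y); M blocks with input 01111 remaining.

stuck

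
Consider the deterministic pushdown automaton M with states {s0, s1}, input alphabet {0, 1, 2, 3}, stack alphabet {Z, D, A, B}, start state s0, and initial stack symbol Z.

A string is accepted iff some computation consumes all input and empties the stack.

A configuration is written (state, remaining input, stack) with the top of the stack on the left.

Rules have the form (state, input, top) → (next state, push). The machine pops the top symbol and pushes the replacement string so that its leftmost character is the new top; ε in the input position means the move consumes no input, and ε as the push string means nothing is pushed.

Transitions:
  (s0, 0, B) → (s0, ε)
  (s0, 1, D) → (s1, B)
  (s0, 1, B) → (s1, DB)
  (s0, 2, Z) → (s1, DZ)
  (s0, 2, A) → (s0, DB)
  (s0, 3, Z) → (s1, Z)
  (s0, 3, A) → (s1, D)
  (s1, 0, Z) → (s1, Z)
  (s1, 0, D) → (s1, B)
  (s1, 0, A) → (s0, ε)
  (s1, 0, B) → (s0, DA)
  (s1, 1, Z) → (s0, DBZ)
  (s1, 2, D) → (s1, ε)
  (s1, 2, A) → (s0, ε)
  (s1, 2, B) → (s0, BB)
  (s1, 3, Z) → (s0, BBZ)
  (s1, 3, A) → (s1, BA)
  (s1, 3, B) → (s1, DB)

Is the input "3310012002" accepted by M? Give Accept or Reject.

Reject

(s0, 3310012002, Z) ⊢ (s1, 310012002, Z) ⊢ (s0, 10012002, BBZ) ⊢ (s1, 0012002, DBBZ) ⊢ (s1, 012002, BBBZ) ⊢ (s0, 12002, DABBZ) ⊢ (s1, 2002, BABBZ) ⊢ (s0, 002, BBABBZ) ⊢ (s0, 02, BABBZ) ⊢ (s0, 2, ABBZ) ⊢ (s0, ε, DBBBZ)
All input consumed; stack is DBBBZ, not empty, and no further ε-move applies.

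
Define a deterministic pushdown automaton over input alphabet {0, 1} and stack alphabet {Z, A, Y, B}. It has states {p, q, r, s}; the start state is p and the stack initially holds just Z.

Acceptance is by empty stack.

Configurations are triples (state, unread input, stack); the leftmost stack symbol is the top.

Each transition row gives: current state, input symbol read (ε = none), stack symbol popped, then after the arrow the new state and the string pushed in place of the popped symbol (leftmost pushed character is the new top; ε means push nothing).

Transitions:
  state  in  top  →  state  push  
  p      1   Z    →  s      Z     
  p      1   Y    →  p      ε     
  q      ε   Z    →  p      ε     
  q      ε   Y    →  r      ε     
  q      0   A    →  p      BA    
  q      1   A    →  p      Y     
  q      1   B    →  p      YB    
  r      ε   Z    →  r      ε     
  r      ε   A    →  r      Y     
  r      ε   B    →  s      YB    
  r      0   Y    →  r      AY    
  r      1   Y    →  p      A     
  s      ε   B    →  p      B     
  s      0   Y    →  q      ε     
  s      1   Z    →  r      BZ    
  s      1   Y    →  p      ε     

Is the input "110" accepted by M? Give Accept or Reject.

(p, 110, Z)
  read 1, top Z: go to s, push Z → (s, 10, Z)
  read 1, top Z: go to r, push BZ → (r, 0, BZ)
  ε-move, top B: go to s, push YB → (s, 0, YBZ)
  read 0, top Y: go to q, push ε → (q, ε, BZ)
All input consumed; stack is BZ, not empty, and no further ε-move applies.

Reject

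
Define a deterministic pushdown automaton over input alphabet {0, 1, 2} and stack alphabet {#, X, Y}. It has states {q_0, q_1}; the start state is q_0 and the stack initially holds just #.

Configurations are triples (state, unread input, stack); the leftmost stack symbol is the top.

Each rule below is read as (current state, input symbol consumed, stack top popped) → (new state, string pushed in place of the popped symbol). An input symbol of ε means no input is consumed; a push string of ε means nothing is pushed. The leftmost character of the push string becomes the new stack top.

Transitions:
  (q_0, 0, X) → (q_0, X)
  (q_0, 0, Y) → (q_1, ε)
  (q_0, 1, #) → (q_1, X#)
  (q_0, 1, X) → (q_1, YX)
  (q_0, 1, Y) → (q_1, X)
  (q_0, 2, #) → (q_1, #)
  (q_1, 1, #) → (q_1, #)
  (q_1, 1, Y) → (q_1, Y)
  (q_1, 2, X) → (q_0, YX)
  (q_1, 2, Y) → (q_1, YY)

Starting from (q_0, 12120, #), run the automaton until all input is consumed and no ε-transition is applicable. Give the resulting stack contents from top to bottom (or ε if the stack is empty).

XX#

(q_0, 12120, #)
  read 1, top #: go to q_1, push X# → (q_1, 2120, X#)
  read 2, top X: go to q_0, push YX → (q_0, 120, YX#)
  read 1, top Y: go to q_1, push X → (q_1, 20, XX#)
  read 2, top X: go to q_0, push YX → (q_0, 0, YXX#)
  read 0, top Y: go to q_1, push ε → (q_1, ε, XX#)
All input consumed in state q_1 with stack XX#.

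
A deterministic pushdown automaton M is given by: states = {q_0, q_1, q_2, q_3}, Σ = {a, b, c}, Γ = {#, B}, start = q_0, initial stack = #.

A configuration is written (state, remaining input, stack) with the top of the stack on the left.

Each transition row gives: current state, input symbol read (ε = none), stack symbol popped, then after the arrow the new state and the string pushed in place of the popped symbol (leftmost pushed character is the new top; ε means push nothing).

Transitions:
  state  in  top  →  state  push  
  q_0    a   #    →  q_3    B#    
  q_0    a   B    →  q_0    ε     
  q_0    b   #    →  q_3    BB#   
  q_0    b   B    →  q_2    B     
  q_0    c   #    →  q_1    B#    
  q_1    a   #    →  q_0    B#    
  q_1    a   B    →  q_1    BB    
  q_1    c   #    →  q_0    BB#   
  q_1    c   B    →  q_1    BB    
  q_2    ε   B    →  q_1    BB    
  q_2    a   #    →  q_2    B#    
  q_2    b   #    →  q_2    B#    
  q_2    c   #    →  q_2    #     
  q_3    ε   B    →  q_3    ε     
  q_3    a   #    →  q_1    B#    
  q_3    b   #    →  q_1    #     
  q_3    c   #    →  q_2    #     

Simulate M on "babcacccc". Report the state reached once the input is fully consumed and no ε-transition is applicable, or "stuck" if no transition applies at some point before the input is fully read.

stuck

(q_0, babcacccc, #) ⊢ (q_3, abcacccc, BB#) ⊢ (q_3, abcacccc, B#) ⊢ (q_3, abcacccc, #) ⊢ (q_1, bcacccc, B#)
No transition for (q_1, b, top B); M blocks with input bcacccc remaining.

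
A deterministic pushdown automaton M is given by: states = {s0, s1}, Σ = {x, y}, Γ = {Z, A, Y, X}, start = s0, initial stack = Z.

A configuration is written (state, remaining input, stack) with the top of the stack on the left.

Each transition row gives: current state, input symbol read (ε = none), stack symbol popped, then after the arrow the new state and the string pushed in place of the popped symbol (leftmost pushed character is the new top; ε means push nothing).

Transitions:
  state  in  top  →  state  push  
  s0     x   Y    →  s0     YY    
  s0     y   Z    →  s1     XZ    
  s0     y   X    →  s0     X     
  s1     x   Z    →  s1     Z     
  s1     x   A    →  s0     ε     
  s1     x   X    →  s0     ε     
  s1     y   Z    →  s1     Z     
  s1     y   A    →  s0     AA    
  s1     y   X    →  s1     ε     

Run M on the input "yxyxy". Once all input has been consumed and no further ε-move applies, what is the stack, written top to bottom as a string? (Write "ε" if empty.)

(s0, yxyxy, Z)
  read y, top Z: go to s1, push XZ → (s1, xyxy, XZ)
  read x, top X: go to s0, push ε → (s0, yxy, Z)
  read y, top Z: go to s1, push XZ → (s1, xy, XZ)
  read x, top X: go to s0, push ε → (s0, y, Z)
  read y, top Z: go to s1, push XZ → (s1, ε, XZ)
All input consumed in state s1 with stack XZ.

XZ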